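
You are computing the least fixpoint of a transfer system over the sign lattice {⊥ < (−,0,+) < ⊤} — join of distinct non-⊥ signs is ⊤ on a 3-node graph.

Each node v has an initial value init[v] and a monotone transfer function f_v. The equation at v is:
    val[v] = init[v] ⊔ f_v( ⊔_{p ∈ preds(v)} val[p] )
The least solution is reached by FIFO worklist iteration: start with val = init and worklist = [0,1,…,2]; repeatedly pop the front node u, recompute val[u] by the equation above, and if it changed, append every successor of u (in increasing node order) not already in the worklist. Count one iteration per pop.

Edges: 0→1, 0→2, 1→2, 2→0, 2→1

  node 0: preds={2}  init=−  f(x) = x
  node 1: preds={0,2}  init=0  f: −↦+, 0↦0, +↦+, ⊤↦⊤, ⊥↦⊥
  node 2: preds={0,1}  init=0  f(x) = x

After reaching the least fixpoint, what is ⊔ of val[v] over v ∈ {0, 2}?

⊤

Trace (5 dequeues):
  [1] u=0 | in 0 | out ⊤ | prev − | push {}
  [2] u=1 | in ⊤ | out ⊤ | prev 0 | push {}
  [3] u=2 | in ⊤ | out ⊤ | prev 0 | push {0,1}
  [4] u=0 | in ⊤ | out ⊤ | ==
  [5] u=1 | in ⊤ | out ⊤ | ==

Converged values:
  [0] ⊤
  [1] ⊤
  [2] ⊤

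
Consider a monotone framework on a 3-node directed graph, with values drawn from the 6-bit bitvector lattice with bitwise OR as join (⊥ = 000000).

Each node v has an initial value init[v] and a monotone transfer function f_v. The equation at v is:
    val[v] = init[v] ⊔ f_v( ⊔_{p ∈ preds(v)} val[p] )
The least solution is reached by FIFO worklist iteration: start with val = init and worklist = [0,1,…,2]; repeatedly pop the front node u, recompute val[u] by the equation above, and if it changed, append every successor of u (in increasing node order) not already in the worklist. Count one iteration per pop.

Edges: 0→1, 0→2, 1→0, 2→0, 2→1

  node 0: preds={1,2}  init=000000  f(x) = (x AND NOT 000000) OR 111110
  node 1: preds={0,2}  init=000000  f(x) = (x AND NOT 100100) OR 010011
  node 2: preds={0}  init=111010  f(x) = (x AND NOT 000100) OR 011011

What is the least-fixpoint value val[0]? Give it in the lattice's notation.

111111

Iteration log — 6 steps:
  step 1. node 0  ⊔preds=111010  new=111110  old=000000  +wl: 
  step 2. node 1  ⊔preds=111110  new=011011  old=000000  +wl: 0
  step 3. node 2  ⊔preds=111110  new=111011  old=111010  +wl: 1
  step 4. node 0  ⊔preds=111011  new=111111  old=111110  +wl: 2
  step 5. node 1  ⊔preds=111111  new=011011  stable
  step 6. node 2  ⊔preds=111111  new=111011  stable

Least fixpoint reached:
  node 0: 111111
  node 1: 011011
  node 2: 111011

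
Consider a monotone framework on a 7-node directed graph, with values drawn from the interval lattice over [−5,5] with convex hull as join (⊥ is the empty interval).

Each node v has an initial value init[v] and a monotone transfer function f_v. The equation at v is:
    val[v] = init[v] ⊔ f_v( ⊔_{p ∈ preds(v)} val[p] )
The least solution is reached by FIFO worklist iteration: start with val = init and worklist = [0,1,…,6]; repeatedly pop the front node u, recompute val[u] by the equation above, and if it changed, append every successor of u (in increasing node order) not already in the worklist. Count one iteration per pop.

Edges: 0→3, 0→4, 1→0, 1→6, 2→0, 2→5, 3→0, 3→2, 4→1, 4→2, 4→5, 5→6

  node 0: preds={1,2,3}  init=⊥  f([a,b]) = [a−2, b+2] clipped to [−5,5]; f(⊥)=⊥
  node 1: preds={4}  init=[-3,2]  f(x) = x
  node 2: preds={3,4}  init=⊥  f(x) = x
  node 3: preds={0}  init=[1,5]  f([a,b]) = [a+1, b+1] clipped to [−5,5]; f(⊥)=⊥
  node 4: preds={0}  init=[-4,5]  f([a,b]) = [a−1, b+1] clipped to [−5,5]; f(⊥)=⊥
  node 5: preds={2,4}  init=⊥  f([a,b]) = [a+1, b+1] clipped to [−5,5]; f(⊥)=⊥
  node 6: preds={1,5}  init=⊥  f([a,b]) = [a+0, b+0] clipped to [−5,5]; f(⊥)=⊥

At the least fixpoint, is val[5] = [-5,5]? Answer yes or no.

Iteration log — 13 steps:
  step 1. node 0  ⊔preds=[-3,5]  new=[-5,5]  old=⊥  +wl: 
  step 2. node 1  ⊔preds=[-4,5]  new=[-4,5]  old=[-3,2]  +wl: 0
  step 3. node 2  ⊔preds=[-4,5]  new=[-4,5]  old=⊥  +wl: 
  step 4. node 3  ⊔preds=[-5,5]  new=[-4,5]  old=[1,5]  +wl: 2
  step 5. node 4  ⊔preds=[-5,5]  new=[-5,5]  old=[-4,5]  +wl: 1
  step 6. node 5  ⊔preds=[-5,5]  new=[-4,5]  old=⊥  +wl: 
  step 7. node 6  ⊔preds=[-4,5]  new=[-4,5]  old=⊥  +wl: 
  step 8. node 0  ⊔preds=[-4,5]  new=[-5,5]  stable
  step 9. node 2  ⊔preds=[-5,5]  new=[-5,5]  old=[-4,5]  +wl: 0,5
  step 10. node 1  ⊔preds=[-5,5]  new=[-5,5]  old=[-4,5]  +wl: 6
  step 11. node 0  ⊔preds=[-5,5]  new=[-5,5]  stable
  step 12. node 5  ⊔preds=[-5,5]  new=[-4,5]  stable
  step 13. node 6  ⊔preds=[-5,5]  new=[-5,5]  old=[-4,5]  +wl: 

Least fixpoint reached:
  node 0: [-5,5]
  node 1: [-5,5]
  node 2: [-5,5]
  node 3: [-4,5]
  node 4: [-5,5]
  node 5: [-4,5]
  node 6: [-5,5]

no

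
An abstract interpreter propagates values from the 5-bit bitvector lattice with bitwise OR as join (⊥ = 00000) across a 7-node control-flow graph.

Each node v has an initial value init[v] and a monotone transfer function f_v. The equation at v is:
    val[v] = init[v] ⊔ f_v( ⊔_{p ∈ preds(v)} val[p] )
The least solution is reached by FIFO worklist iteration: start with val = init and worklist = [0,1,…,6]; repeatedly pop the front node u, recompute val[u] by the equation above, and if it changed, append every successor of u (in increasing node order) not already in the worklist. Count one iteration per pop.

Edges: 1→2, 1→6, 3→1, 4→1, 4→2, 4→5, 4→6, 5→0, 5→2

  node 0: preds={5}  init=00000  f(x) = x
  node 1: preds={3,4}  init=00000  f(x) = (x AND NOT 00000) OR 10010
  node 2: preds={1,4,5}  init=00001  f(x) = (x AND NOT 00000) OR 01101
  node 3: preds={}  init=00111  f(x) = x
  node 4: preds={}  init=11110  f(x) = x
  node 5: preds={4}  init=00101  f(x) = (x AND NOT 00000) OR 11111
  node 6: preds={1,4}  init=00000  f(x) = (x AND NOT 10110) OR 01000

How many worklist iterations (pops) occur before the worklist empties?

9

Worklist (9 pops):
  #1 pop 0: in=00101 → 00101 (was 00000); enqueue []
  #2 pop 1: in=11111 → 11111 (was 00000); enqueue []
  #3 pop 2: in=11111 → 11111 (was 00001); enqueue []
  #4 pop 3: in=00000 → 00111 (no change)
  #5 pop 4: in=00000 → 11110 (no change)
  #6 pop 5: in=11110 → 11111 (was 00101); enqueue [0,2]
  #7 pop 6: in=11111 → 01001 (was 00000); enqueue []
  #8 pop 0: in=11111 → 11111 (was 00101); enqueue []
  #9 pop 2: in=11111 → 11111 (no change)

Fixpoint:
  val[0] = 11111
  val[1] = 11111
  val[2] = 11111
  val[3] = 00111
  val[4] = 11110
  val[5] = 11111
  val[6] = 01001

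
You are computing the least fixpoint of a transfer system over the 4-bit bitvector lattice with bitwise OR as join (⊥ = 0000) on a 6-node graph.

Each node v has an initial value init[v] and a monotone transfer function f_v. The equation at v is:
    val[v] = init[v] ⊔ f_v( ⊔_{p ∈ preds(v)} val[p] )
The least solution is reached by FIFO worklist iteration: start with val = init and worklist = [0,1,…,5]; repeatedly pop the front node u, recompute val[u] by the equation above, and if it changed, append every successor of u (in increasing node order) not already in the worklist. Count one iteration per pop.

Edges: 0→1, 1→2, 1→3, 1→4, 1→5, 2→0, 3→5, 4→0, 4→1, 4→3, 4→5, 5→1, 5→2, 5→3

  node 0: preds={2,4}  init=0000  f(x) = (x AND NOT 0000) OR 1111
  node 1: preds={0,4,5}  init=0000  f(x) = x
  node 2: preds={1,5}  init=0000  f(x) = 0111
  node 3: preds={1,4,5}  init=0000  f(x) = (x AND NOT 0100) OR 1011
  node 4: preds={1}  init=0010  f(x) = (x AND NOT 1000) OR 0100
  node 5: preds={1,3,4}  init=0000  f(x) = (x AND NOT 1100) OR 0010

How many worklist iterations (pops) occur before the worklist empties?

Worklist (10 pops):
  #1 pop 0: in=0010 → 1111 (was 0000); enqueue []
  #2 pop 1: in=1111 → 1111 (was 0000); enqueue []
  #3 pop 2: in=1111 → 0111 (was 0000); enqueue [0]
  #4 pop 3: in=1111 → 1011 (was 0000); enqueue []
  #5 pop 4: in=1111 → 0111 (was 0010); enqueue [1,3]
  #6 pop 5: in=1111 → 0011 (was 0000); enqueue [2]
  #7 pop 0: in=0111 → 1111 (no change)
  #8 pop 1: in=1111 → 1111 (no change)
  #9 pop 3: in=1111 → 1011 (no change)
  #10 pop 2: in=1111 → 0111 (no change)

Fixpoint:
  val[0] = 1111
  val[1] = 1111
  val[2] = 0111
  val[3] = 1011
  val[4] = 0111
  val[5] = 0011

10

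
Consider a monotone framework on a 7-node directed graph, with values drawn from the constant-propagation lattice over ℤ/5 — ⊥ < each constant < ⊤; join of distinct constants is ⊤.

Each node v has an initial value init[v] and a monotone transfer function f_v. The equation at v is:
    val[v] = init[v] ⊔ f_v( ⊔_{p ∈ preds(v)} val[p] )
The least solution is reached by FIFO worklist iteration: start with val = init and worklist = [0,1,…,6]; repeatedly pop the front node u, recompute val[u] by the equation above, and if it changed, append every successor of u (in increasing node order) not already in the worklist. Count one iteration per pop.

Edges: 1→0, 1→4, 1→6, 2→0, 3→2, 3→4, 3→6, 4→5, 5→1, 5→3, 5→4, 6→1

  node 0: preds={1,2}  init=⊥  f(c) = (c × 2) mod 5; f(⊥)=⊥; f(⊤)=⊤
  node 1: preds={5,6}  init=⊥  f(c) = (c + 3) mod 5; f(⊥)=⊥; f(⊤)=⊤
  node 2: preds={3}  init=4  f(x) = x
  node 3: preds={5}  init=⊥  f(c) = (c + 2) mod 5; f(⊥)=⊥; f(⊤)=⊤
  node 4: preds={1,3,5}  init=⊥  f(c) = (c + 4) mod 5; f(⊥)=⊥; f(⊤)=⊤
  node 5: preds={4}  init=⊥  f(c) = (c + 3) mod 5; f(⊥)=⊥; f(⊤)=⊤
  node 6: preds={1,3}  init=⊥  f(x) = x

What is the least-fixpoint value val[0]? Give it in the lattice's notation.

Trace (7 dequeues):
  [1] u=0 | in 4 | out 3 | prev ⊥ | push {}
  [2] u=1 | in ⊥ | out ⊥ | ==
  [3] u=2 | in ⊥ | out 4 | ==
  [4] u=3 | in ⊥ | out ⊥ | ==
  [5] u=4 | in ⊥ | out ⊥ | ==
  [6] u=5 | in ⊥ | out ⊥ | ==
  [7] u=6 | in ⊥ | out ⊥ | ==

Converged values:
  [0] 3
  [1] ⊥
  [2] 4
  [3] ⊥
  [4] ⊥
  [5] ⊥
  [6] ⊥

3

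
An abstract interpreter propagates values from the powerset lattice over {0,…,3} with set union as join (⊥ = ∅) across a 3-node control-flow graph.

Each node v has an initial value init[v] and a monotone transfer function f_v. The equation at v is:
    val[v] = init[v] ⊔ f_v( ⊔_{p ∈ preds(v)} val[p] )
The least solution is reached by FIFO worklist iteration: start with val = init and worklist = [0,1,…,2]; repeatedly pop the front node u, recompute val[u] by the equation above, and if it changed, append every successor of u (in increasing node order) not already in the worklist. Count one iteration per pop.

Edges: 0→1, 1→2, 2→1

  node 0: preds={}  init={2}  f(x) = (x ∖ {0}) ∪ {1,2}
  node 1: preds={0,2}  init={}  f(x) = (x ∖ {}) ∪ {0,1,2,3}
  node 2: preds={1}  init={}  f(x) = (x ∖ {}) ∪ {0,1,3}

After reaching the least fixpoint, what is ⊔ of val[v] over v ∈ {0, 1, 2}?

{0,1,2,3}

Trace (4 dequeues):
  [1] u=0 | in {} | out {1,2} | prev {2} | push {}
  [2] u=1 | in {1,2} | out {0,1,2,3} | prev {} | push {}
  [3] u=2 | in {0,1,2,3} | out {0,1,2,3} | prev {} | push {1}
  [4] u=1 | in {0,1,2,3} | out {0,1,2,3} | ==

Converged values:
  [0] {1,2}
  [1] {0,1,2,3}
  [2] {0,1,2,3}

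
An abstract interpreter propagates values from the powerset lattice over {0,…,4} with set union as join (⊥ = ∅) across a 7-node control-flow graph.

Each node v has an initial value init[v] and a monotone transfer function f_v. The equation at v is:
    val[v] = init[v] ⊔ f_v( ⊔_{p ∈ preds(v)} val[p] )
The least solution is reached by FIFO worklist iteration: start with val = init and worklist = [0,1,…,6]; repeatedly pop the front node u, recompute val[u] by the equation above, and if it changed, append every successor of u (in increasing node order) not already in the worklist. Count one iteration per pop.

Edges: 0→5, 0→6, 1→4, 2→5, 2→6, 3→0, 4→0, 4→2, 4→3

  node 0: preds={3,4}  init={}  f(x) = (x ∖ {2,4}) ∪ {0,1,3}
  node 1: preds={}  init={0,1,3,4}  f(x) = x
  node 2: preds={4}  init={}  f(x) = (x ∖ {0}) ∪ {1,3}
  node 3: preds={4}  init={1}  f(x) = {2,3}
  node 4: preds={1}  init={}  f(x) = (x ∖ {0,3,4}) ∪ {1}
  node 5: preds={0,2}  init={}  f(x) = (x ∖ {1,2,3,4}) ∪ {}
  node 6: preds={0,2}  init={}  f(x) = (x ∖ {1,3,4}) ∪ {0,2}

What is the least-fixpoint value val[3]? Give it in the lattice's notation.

{1,2,3}

Trace (10 dequeues):
  [1] u=0 | in {1} | out {0,1,3} | prev {} | push {}
  [2] u=1 | in {} | out {0,1,3,4} | ==
  [3] u=2 | in {} | out {1,3} | prev {} | push {}
  [4] u=3 | in {} | out {1,2,3} | prev {1} | push {0}
  [5] u=4 | in {0,1,3,4} | out {1} | prev {} | push {2,3}
  [6] u=5 | in {0,1,3} | out {0} | prev {} | push {}
  [7] u=6 | in {0,1,3} | out {0,2} | prev {} | push {}
  [8] u=0 | in {1,2,3} | out {0,1,3} | ==
  [9] u=2 | in {1} | out {1,3} | ==
  [10] u=3 | in {1} | out {1,2,3} | ==

Converged values:
  [0] {0,1,3}
  [1] {0,1,3,4}
  [2] {1,3}
  [3] {1,2,3}
  [4] {1}
  [5] {0}
  [6] {0,2}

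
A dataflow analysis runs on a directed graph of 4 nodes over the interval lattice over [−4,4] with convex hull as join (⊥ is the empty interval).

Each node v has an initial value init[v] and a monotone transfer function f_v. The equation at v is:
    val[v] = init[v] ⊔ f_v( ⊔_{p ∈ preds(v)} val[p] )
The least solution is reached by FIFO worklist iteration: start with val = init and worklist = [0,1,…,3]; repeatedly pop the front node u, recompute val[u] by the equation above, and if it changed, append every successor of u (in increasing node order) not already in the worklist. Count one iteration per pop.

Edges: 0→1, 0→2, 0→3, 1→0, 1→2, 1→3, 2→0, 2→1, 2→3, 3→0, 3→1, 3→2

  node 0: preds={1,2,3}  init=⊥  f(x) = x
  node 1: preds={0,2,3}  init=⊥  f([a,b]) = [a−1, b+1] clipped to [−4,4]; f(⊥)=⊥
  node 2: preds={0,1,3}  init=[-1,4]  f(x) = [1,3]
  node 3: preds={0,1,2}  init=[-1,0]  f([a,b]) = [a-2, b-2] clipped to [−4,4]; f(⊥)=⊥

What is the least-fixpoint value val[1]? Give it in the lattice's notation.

Iteration log — 9 steps:
  step 1. node 0  ⊔preds=[-1,4]  new=[-1,4]  old=⊥  +wl: 
  step 2. node 1  ⊔preds=[-1,4]  new=[-2,4]  old=⊥  +wl: 0
  step 3. node 2  ⊔preds=[-2,4]  new=[-1,4]  stable
  step 4. node 3  ⊔preds=[-2,4]  new=[-4,2]  old=[-1,0]  +wl: 1,2
  step 5. node 0  ⊔preds=[-4,4]  new=[-4,4]  old=[-1,4]  +wl: 3
  step 6. node 1  ⊔preds=[-4,4]  new=[-4,4]  old=[-2,4]  +wl: 0
  step 7. node 2  ⊔preds=[-4,4]  new=[-1,4]  stable
  step 8. node 3  ⊔preds=[-4,4]  new=[-4,2]  stable
  step 9. node 0  ⊔preds=[-4,4]  new=[-4,4]  stable

Least fixpoint reached:
  node 0: [-4,4]
  node 1: [-4,4]
  node 2: [-1,4]
  node 3: [-4,2]

[-4,4]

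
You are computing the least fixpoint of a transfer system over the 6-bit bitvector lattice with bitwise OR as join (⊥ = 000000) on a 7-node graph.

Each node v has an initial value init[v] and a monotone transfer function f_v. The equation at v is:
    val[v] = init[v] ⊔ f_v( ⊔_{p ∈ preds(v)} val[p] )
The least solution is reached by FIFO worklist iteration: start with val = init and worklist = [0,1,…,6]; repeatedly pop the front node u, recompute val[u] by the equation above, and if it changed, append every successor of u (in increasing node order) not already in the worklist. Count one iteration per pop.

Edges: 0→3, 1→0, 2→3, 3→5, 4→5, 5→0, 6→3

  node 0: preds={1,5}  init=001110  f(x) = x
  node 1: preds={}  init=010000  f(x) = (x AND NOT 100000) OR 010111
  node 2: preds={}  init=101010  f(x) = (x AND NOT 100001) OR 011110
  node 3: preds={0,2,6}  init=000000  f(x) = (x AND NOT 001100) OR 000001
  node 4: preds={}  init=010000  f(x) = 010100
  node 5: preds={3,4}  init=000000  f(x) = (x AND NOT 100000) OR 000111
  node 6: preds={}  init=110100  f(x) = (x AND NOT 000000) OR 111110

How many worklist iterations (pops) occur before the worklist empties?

9

Trace (9 dequeues):
  [1] u=0 | in 010000 | out 011110 | prev 001110 | push {}
  [2] u=1 | in 000000 | out 010111 | prev 010000 | push {0}
  [3] u=2 | in 000000 | out 111110 | prev 101010 | push {}
  [4] u=3 | in 111110 | out 110011 | prev 000000 | push {}
  [5] u=4 | in 000000 | out 010100 | prev 010000 | push {}
  [6] u=5 | in 110111 | out 010111 | prev 000000 | push {}
  [7] u=6 | in 000000 | out 111110 | prev 110100 | push {3}
  [8] u=0 | in 010111 | out 011111 | prev 011110 | push {}
  [9] u=3 | in 111111 | out 110011 | ==

Converged values:
  [0] 011111
  [1] 010111
  [2] 111110
  [3] 110011
  [4] 010100
  [5] 010111
  [6] 111110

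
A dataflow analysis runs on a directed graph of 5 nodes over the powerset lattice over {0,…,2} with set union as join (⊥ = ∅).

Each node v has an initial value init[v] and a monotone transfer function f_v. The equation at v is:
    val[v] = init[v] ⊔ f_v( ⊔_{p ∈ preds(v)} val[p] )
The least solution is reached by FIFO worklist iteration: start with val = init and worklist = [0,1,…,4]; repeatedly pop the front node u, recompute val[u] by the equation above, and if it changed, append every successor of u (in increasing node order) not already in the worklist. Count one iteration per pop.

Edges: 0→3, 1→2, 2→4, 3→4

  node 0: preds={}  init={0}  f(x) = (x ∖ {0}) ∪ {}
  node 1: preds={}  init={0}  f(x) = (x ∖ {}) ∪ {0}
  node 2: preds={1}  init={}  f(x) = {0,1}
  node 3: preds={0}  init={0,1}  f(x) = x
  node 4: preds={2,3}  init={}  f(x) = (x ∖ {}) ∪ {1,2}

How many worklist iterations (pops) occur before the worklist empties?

Iteration log — 5 steps:
  step 1. node 0  ⊔preds={}  new={0}  stable
  step 2. node 1  ⊔preds={}  new={0}  stable
  step 3. node 2  ⊔preds={0}  new={0,1}  old={}  +wl: 
  step 4. node 3  ⊔preds={0}  new={0,1}  stable
  step 5. node 4  ⊔preds={0,1}  new={0,1,2}  old={}  +wl: 

Least fixpoint reached:
  node 0: {0}
  node 1: {0}
  node 2: {0,1}
  node 3: {0,1}
  node 4: {0,1,2}

5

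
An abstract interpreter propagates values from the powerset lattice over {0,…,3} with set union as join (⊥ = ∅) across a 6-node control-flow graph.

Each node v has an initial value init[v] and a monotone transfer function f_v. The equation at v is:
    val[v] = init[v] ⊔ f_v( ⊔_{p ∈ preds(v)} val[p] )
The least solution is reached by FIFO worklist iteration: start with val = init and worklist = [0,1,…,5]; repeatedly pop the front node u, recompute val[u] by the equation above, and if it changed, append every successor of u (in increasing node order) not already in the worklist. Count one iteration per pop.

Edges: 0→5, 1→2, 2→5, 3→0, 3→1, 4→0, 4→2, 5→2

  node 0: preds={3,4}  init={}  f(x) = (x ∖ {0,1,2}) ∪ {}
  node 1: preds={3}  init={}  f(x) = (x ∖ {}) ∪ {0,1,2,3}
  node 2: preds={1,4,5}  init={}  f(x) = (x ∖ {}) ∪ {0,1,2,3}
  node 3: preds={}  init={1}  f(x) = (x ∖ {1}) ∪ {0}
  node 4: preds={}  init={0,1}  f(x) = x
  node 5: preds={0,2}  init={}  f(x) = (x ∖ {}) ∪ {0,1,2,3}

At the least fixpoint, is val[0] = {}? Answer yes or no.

Trace (9 dequeues):
  [1] u=0 | in {0,1} | out {} | ==
  [2] u=1 | in {1} | out {0,1,2,3} | prev {} | push {}
  [3] u=2 | in {0,1,2,3} | out {0,1,2,3} | prev {} | push {}
  [4] u=3 | in {} | out {0,1} | prev {1} | push {0,1}
  [5] u=4 | in {} | out {0,1} | ==
  [6] u=5 | in {0,1,2,3} | out {0,1,2,3} | prev {} | push {2}
  [7] u=0 | in {0,1} | out {} | ==
  [8] u=1 | in {0,1} | out {0,1,2,3} | ==
  [9] u=2 | in {0,1,2,3} | out {0,1,2,3} | ==

Converged values:
  [0] {}
  [1] {0,1,2,3}
  [2] {0,1,2,3}
  [3] {0,1}
  [4] {0,1}
  [5] {0,1,2,3}

yes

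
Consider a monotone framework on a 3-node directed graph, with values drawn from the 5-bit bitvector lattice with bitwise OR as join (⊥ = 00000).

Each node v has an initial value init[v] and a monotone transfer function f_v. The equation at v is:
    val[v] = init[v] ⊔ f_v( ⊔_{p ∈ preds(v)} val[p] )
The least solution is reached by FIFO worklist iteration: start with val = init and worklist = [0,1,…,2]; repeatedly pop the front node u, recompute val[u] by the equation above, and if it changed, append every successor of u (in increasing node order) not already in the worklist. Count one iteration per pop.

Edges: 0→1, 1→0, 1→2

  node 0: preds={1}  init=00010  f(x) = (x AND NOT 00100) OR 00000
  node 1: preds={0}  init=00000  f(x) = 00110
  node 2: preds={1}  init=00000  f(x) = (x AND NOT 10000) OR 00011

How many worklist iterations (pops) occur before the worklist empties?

4

Iteration log — 4 steps:
  step 1. node 0  ⊔preds=00000  new=00010  stable
  step 2. node 1  ⊔preds=00010  new=00110  old=00000  +wl: 0
  step 3. node 2  ⊔preds=00110  new=00111  old=00000  +wl: 
  step 4. node 0  ⊔preds=00110  new=00010  stable

Least fixpoint reached:
  node 0: 00010
  node 1: 00110
  node 2: 00111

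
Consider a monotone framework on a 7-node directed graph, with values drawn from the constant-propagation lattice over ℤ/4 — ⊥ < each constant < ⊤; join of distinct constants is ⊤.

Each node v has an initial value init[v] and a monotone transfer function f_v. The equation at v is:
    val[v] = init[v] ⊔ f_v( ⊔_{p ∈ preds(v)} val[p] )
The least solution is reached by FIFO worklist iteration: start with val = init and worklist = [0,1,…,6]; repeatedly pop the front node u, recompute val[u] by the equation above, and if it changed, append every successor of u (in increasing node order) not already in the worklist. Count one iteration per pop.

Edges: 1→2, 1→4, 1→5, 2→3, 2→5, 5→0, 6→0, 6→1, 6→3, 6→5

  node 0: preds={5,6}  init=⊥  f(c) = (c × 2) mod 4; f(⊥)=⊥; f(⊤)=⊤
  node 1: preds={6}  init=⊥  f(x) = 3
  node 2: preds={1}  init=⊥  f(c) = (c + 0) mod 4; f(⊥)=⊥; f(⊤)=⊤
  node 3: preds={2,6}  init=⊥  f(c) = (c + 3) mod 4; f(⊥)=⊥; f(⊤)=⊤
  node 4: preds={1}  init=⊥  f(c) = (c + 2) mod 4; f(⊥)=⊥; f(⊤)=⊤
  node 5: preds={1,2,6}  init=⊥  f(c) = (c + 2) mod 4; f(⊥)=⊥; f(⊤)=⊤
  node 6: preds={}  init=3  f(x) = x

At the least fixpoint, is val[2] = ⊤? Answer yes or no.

no

Trace (8 dequeues):
  [1] u=0 | in 3 | out 2 | prev ⊥ | push {}
  [2] u=1 | in 3 | out 3 | prev ⊥ | push {}
  [3] u=2 | in 3 | out 3 | prev ⊥ | push {}
  [4] u=3 | in 3 | out 2 | prev ⊥ | push {}
  [5] u=4 | in 3 | out 1 | prev ⊥ | push {}
  [6] u=5 | in 3 | out 1 | prev ⊥ | push {0}
  [7] u=6 | in ⊥ | out 3 | ==
  [8] u=0 | in ⊤ | out ⊤ | prev 2 | push {}

Converged values:
  [0] ⊤
  [1] 3
  [2] 3
  [3] 2
  [4] 1
  [5] 1
  [6] 3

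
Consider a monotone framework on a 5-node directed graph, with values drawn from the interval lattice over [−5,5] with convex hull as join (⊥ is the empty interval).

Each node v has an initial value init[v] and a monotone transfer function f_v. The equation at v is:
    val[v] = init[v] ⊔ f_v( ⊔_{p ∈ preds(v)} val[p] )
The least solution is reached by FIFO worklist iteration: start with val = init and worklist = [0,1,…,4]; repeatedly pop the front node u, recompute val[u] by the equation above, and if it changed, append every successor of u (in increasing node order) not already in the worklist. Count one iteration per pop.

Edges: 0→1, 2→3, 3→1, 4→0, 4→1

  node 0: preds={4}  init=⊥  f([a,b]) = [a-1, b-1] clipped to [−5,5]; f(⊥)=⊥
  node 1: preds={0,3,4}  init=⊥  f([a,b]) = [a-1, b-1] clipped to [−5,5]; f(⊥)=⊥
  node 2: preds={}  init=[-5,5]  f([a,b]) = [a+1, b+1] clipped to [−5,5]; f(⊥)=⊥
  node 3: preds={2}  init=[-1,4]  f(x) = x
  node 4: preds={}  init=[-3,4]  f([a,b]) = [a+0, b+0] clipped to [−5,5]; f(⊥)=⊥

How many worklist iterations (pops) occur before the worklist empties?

Worklist (6 pops):
  #1 pop 0: in=[-3,4] → [-4,3] (was ⊥); enqueue []
  #2 pop 1: in=[-4,4] → [-5,3] (was ⊥); enqueue []
  #3 pop 2: in=⊥ → [-5,5] (no change)
  #4 pop 3: in=[-5,5] → [-5,5] (was [-1,4]); enqueue [1]
  #5 pop 4: in=⊥ → [-3,4] (no change)
  #6 pop 1: in=[-5,5] → [-5,4] (was [-5,3]); enqueue []

Fixpoint:
  val[0] = [-4,3]
  val[1] = [-5,4]
  val[2] = [-5,5]
  val[3] = [-5,5]
  val[4] = [-3,4]

6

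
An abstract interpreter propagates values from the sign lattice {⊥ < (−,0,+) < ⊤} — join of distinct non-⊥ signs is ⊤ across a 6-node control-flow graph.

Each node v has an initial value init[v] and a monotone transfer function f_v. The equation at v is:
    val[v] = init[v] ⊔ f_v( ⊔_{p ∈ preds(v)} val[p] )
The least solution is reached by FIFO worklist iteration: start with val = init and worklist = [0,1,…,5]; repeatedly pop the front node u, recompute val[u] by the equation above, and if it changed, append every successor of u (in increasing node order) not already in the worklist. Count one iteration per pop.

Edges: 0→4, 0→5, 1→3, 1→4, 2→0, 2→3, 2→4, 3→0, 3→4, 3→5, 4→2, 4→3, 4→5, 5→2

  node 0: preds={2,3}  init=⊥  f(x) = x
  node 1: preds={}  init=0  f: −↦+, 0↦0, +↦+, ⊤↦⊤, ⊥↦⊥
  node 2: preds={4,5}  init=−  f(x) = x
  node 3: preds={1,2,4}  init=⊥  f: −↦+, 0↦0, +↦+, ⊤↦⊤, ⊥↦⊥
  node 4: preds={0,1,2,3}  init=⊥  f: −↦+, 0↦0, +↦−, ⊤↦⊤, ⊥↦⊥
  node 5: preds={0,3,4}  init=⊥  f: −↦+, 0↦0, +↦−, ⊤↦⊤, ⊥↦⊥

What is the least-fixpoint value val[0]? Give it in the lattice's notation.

⊤

Worklist (12 pops):
  #1 pop 0: in=− → − (was ⊥); enqueue []
  #2 pop 1: in=⊥ → 0 (no change)
  #3 pop 2: in=⊥ → − (no change)
  #4 pop 3: in=⊤ → ⊤ (was ⊥); enqueue [0]
  #5 pop 4: in=⊤ → ⊤ (was ⊥); enqueue [2,3]
  #6 pop 5: in=⊤ → ⊤ (was ⊥); enqueue []
  #7 pop 0: in=⊤ → ⊤ (was −); enqueue [4,5]
  #8 pop 2: in=⊤ → ⊤ (was −); enqueue [0]
  #9 pop 3: in=⊤ → ⊤ (no change)
  #10 pop 4: in=⊤ → ⊤ (no change)
  #11 pop 5: in=⊤ → ⊤ (no change)
  #12 pop 0: in=⊤ → ⊤ (no change)

Fixpoint:
  val[0] = ⊤
  val[1] = 0
  val[2] = ⊤
  val[3] = ⊤
  val[4] = ⊤
  val[5] = ⊤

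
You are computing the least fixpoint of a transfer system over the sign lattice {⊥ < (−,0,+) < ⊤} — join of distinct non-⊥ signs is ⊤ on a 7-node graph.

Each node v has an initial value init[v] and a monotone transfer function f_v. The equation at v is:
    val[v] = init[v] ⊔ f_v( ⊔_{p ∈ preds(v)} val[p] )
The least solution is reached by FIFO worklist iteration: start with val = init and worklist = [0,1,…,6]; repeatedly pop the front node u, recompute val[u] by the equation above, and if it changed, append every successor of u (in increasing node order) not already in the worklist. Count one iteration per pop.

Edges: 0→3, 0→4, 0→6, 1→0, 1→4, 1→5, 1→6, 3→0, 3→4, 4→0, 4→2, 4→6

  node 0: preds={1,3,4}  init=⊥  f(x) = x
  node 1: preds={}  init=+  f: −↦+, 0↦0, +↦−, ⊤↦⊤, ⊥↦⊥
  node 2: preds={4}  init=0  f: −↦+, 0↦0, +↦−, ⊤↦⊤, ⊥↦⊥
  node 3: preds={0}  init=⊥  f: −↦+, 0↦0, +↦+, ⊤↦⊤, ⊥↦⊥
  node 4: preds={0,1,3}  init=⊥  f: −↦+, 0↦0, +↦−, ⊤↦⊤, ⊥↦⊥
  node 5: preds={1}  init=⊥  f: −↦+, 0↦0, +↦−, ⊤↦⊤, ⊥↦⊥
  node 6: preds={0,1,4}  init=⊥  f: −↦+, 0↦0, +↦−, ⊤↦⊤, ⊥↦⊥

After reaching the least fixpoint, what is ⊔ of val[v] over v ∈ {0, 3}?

Trace (14 dequeues):
  [1] u=0 | in + | out + | prev ⊥ | push {}
  [2] u=1 | in ⊥ | out + | ==
  [3] u=2 | in ⊥ | out 0 | ==
  [4] u=3 | in + | out + | prev ⊥ | push {0}
  [5] u=4 | in + | out − | prev ⊥ | push {2}
  [6] u=5 | in + | out − | prev ⊥ | push {}
  [7] u=6 | in ⊤ | out ⊤ | prev ⊥ | push {}
  [8] u=0 | in ⊤ | out ⊤ | prev + | push {3,4,6}
  [9] u=2 | in − | out ⊤ | prev 0 | push {}
  [10] u=3 | in ⊤ | out ⊤ | prev + | push {0}
  [11] u=4 | in ⊤ | out ⊤ | prev − | push {2}
  [12] u=6 | in ⊤ | out ⊤ | ==
  [13] u=0 | in ⊤ | out ⊤ | ==
  [14] u=2 | in ⊤ | out ⊤ | ==

Converged values:
  [0] ⊤
  [1] +
  [2] ⊤
  [3] ⊤
  [4] ⊤
  [5] −
  [6] ⊤

⊤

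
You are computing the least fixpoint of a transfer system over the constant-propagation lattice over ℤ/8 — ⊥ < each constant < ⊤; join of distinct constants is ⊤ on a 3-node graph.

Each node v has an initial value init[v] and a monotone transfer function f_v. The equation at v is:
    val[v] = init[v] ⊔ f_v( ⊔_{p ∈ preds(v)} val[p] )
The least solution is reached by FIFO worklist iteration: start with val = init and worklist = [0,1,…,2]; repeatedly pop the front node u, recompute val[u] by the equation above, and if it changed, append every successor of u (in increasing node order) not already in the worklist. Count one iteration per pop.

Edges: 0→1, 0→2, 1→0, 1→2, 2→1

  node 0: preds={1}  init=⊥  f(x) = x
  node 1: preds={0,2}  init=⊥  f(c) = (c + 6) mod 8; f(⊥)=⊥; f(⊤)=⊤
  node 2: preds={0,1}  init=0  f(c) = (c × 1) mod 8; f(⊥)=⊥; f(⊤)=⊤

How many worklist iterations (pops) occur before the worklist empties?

Iteration log — 9 steps:
  step 1. node 0  ⊔preds=⊥  new=⊥  stable
  step 2. node 1  ⊔preds=0  new=6  old=⊥  +wl: 0
  step 3. node 2  ⊔preds=6  new=⊤  old=0  +wl: 1
  step 4. node 0  ⊔preds=6  new=6  old=⊥  +wl: 2
  step 5. node 1  ⊔preds=⊤  new=⊤  old=6  +wl: 0
  step 6. node 2  ⊔preds=⊤  new=⊤  stable
  step 7. node 0  ⊔preds=⊤  new=⊤  old=6  +wl: 1,2
  step 8. node 1  ⊔preds=⊤  new=⊤  stable
  step 9. node 2  ⊔preds=⊤  new=⊤  stable

Least fixpoint reached:
  node 0: ⊤
  node 1: ⊤
  node 2: ⊤

9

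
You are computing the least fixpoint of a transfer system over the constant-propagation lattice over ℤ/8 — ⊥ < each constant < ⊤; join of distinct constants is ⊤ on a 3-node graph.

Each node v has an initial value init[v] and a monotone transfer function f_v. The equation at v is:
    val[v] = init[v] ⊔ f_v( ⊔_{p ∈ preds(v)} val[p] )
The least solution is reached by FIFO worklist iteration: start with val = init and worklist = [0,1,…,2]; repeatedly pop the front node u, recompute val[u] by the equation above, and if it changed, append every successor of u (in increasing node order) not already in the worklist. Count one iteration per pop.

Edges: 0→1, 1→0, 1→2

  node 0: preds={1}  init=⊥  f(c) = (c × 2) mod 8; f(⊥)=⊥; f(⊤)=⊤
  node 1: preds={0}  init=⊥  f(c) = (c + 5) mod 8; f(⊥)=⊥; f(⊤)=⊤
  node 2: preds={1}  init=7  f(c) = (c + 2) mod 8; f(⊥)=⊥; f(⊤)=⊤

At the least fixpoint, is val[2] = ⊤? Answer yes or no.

Iteration log — 3 steps:
  step 1. node 0  ⊔preds=⊥  new=⊥  stable
  step 2. node 1  ⊔preds=⊥  new=⊥  stable
  step 3. node 2  ⊔preds=⊥  new=7  stable

Least fixpoint reached:
  node 0: ⊥
  node 1: ⊥
  node 2: 7

no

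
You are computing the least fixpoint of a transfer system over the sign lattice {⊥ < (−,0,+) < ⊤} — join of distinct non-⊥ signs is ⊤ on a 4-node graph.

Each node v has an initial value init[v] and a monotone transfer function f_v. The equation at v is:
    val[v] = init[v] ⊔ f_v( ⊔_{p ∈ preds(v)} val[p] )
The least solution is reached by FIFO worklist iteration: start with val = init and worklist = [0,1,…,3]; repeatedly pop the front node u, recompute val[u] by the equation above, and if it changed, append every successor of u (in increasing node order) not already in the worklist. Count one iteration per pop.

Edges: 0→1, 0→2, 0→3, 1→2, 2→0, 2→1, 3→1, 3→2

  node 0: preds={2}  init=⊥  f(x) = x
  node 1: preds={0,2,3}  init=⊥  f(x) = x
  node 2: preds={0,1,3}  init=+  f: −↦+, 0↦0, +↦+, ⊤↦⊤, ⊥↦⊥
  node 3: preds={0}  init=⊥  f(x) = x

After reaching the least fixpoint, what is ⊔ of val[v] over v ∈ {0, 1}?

Worklist (6 pops):
  #1 pop 0: in=+ → + (was ⊥); enqueue []
  #2 pop 1: in=+ → + (was ⊥); enqueue []
  #3 pop 2: in=+ → + (no change)
  #4 pop 3: in=+ → + (was ⊥); enqueue [1,2]
  #5 pop 1: in=+ → + (no change)
  #6 pop 2: in=+ → + (no change)

Fixpoint:
  val[0] = +
  val[1] = +
  val[2] = +
  val[3] = +

+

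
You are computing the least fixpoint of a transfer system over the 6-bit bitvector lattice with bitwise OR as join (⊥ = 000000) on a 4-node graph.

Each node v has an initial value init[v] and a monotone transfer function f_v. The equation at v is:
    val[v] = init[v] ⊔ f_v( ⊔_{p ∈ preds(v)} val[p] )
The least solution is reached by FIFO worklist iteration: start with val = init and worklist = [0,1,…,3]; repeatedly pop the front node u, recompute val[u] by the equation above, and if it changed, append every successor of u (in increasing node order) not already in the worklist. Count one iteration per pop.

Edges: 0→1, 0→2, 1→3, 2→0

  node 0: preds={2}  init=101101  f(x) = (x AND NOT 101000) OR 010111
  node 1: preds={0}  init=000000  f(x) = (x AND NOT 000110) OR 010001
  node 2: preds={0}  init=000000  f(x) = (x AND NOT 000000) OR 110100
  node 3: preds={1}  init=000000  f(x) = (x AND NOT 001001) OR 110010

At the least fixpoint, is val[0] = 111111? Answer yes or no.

yes

Worklist (5 pops):
  #1 pop 0: in=000000 → 111111 (was 101101); enqueue []
  #2 pop 1: in=111111 → 111001 (was 000000); enqueue []
  #3 pop 2: in=111111 → 111111 (was 000000); enqueue [0]
  #4 pop 3: in=111001 → 110010 (was 000000); enqueue []
  #5 pop 0: in=111111 → 111111 (no change)

Fixpoint:
  val[0] = 111111
  val[1] = 111001
  val[2] = 111111
  val[3] = 110010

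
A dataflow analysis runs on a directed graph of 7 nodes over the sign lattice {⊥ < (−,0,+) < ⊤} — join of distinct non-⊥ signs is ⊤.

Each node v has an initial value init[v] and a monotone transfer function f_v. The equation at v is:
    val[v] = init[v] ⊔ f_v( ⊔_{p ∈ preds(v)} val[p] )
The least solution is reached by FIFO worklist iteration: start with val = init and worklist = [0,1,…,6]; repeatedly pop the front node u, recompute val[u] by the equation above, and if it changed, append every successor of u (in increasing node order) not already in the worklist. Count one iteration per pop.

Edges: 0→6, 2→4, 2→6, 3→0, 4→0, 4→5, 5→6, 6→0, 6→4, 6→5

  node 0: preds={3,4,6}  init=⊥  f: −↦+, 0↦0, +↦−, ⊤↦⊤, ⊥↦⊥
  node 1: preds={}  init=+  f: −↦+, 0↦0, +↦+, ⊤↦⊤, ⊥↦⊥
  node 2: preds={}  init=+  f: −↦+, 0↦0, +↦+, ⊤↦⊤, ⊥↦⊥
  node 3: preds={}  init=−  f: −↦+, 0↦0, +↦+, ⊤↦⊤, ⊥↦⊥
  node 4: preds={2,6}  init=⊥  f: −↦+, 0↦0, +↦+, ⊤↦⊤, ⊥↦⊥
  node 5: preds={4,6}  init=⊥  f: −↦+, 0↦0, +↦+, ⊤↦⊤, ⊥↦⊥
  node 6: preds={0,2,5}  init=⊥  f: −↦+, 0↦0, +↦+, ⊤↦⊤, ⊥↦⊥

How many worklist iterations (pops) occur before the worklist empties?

16

Trace (16 dequeues):
  [1] u=0 | in − | out + | prev ⊥ | push {}
  [2] u=1 | in ⊥ | out + | ==
  [3] u=2 | in ⊥ | out + | ==
  [4] u=3 | in ⊥ | out − | ==
  [5] u=4 | in + | out + | prev ⊥ | push {0}
  [6] u=5 | in + | out + | prev ⊥ | push {}
  [7] u=6 | in + | out + | prev ⊥ | push {4,5}
  [8] u=0 | in ⊤ | out ⊤ | prev + | push {6}
  [9] u=4 | in + | out + | ==
  [10] u=5 | in + | out + | ==
  [11] u=6 | in ⊤ | out ⊤ | prev + | push {0,4,5}
  [12] u=0 | in ⊤ | out ⊤ | ==
  [13] u=4 | in ⊤ | out ⊤ | prev + | push {0}
  [14] u=5 | in ⊤ | out ⊤ | prev + | push {6}
  [15] u=0 | in ⊤ | out ⊤ | ==
  [16] u=6 | in ⊤ | out ⊤ | ==

Converged values:
  [0] ⊤
  [1] +
  [2] +
  [3] −
  [4] ⊤
  [5] ⊤
  [6] ⊤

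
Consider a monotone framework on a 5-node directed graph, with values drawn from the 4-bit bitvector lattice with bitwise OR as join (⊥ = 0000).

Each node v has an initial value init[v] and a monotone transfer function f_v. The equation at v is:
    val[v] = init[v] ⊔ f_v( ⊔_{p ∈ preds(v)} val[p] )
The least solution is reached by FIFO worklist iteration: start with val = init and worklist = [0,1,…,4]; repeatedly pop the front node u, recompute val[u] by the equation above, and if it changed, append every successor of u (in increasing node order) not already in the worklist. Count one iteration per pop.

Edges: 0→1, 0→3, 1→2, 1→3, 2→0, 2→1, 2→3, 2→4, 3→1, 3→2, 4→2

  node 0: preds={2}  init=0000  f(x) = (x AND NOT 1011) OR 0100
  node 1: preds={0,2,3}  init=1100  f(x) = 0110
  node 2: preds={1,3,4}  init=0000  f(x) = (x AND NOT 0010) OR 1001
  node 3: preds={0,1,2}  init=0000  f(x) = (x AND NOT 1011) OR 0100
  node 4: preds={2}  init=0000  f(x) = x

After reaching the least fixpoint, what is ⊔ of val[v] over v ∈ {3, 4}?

1101

Iteration log — 8 steps:
  step 1. node 0  ⊔preds=0000  new=0100  old=0000  +wl: 
  step 2. node 1  ⊔preds=0100  new=1110  old=1100  +wl: 
  step 3. node 2  ⊔preds=1110  new=1101  old=0000  +wl: 0,1
  step 4. node 3  ⊔preds=1111  new=0100  old=0000  +wl: 2
  step 5. node 4  ⊔preds=1101  new=1101  old=0000  +wl: 
  step 6. node 0  ⊔preds=1101  new=0100  stable
  step 7. node 1  ⊔preds=1101  new=1110  stable
  step 8. node 2  ⊔preds=1111  new=1101  stable

Least fixpoint reached:
  node 0: 0100
  node 1: 1110
  node 2: 1101
  node 3: 0100
  node 4: 1101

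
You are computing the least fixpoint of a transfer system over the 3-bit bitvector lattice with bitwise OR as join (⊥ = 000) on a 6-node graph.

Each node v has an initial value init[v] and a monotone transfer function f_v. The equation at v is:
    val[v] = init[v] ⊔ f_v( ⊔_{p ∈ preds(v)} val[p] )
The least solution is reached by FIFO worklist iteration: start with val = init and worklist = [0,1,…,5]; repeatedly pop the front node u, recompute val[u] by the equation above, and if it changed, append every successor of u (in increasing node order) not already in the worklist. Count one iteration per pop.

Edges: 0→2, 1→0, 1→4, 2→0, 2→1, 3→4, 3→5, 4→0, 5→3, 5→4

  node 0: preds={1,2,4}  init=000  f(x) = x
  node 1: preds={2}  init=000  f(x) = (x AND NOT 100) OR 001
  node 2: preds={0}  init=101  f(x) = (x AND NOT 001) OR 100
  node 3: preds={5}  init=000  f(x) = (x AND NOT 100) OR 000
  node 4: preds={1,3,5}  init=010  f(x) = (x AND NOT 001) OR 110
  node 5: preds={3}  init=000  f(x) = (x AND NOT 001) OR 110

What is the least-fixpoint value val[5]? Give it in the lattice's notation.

110

Worklist (12 pops):
  #1 pop 0: in=111 → 111 (was 000); enqueue []
  #2 pop 1: in=101 → 001 (was 000); enqueue [0]
  #3 pop 2: in=111 → 111 (was 101); enqueue [1]
  #4 pop 3: in=000 → 000 (no change)
  #5 pop 4: in=001 → 110 (was 010); enqueue []
  #6 pop 5: in=000 → 110 (was 000); enqueue [3,4]
  #7 pop 0: in=111 → 111 (no change)
  #8 pop 1: in=111 → 011 (was 001); enqueue [0]
  #9 pop 3: in=110 → 010 (was 000); enqueue [5]
  #10 pop 4: in=111 → 110 (no change)
  #11 pop 0: in=111 → 111 (no change)
  #12 pop 5: in=010 → 110 (no change)

Fixpoint:
  val[0] = 111
  val[1] = 011
  val[2] = 111
  val[3] = 010
  val[4] = 110
  val[5] = 110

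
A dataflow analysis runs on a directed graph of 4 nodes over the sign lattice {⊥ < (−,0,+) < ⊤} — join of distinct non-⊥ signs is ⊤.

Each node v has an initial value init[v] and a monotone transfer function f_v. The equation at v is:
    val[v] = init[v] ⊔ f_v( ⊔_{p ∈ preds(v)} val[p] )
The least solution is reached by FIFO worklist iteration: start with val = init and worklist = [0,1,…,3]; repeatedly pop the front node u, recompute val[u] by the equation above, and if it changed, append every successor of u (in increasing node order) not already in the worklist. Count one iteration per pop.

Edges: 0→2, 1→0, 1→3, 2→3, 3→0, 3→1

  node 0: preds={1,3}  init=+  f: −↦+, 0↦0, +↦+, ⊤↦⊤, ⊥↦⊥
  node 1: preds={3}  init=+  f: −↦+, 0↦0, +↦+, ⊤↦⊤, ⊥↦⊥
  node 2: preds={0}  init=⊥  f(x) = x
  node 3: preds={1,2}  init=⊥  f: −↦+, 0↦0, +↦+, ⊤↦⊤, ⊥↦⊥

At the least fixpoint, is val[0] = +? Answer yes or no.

yes

Worklist (6 pops):
  #1 pop 0: in=+ → + (no change)
  #2 pop 1: in=⊥ → + (no change)
  #3 pop 2: in=+ → + (was ⊥); enqueue []
  #4 pop 3: in=+ → + (was ⊥); enqueue [0,1]
  #5 pop 0: in=+ → + (no change)
  #6 pop 1: in=+ → + (no change)

Fixpoint:
  val[0] = +
  val[1] = +
  val[2] = +
  val[3] = +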